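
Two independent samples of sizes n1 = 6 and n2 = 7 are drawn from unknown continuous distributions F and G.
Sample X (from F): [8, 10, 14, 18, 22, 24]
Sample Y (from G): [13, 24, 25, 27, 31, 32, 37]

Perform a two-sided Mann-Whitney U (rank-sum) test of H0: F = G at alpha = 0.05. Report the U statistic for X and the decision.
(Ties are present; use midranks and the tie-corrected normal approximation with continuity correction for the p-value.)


Step 1: Combine and sort all 13 observations; assign midranks.
sorted (value, group): (8,X), (10,X), (13,Y), (14,X), (18,X), (22,X), (24,X), (24,Y), (25,Y), (27,Y), (31,Y), (32,Y), (37,Y)
ranks: 8->1, 10->2, 13->3, 14->4, 18->5, 22->6, 24->7.5, 24->7.5, 25->9, 27->10, 31->11, 32->12, 37->13
Step 2: Rank sum for X: R1 = 1 + 2 + 4 + 5 + 6 + 7.5 = 25.5.
Step 3: U_X = R1 - n1(n1+1)/2 = 25.5 - 6*7/2 = 25.5 - 21 = 4.5.
       U_Y = n1*n2 - U_X = 42 - 4.5 = 37.5.
Step 4: Ties are present, so use the tie-corrected normal approximation (with continuity correction) for the p-value.
Step 5: p-value = 0.022087; compare to alpha = 0.05. reject H0.

U_X = 4.5, p = 0.022087, reject H0 at alpha = 0.05.


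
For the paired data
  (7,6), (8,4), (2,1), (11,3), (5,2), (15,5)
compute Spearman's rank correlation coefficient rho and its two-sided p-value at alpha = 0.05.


Step 1: Rank x and y separately (midranks; no ties here).
rank(x): 7->3, 8->4, 2->1, 11->5, 5->2, 15->6
rank(y): 6->6, 4->4, 1->1, 3->3, 2->2, 5->5
Step 2: d_i = R_x(i) - R_y(i); compute d_i^2.
  (3-6)^2=9, (4-4)^2=0, (1-1)^2=0, (5-3)^2=4, (2-2)^2=0, (6-5)^2=1
sum(d^2) = 14.
Step 3: rho = 1 - 6*14 / (6*(6^2 - 1)) = 1 - 84/210 = 0.600000.
Step 4: Under H0, t = rho * sqrt((n-2)/(1-rho^2)) = 1.5000 ~ t(4).
Step 5: Two-sided p-value from the t-distribution with 4 df = 0.208000.
Step 6: alpha = 0.05. fail to reject H0.

rho = 0.6000, p = 0.208000, fail to reject H0 at alpha = 0.05.


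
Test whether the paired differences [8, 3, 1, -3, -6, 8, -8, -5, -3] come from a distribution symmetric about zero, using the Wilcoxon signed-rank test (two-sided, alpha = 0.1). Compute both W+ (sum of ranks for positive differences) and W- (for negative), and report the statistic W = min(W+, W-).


Step 1: Drop any zero differences (none here) and take |d_i|.
|d| = [8, 3, 1, 3, 6, 8, 8, 5, 3]
Step 2: Midrank |d_i| (ties get averaged ranks).
ranks: |8|->8, |3|->3, |1|->1, |3|->3, |6|->6, |8|->8, |8|->8, |5|->5, |3|->3
Step 3: Attach original signs; sum ranks with positive sign and with negative sign.
W+ = 8 + 3 + 1 + 8 = 20
W- = 3 + 6 + 8 + 5 + 3 = 25
(Check: W+ + W- = 45 should equal n(n+1)/2 = 45.)
Step 4: Test statistic W = min(W+, W-) = 20.
Step 5: Ties in |d|, so use the tie-corrected normal approximation.
        E[W] = n(n+1)/4 = 9*10/4 = 22.5.
        Tie groups: |d|=3 (t=3), |d|=8 (t=3); sum(t^3 - t) = 48.
        Var[W] = n(n+1)(2n+1)/24 - sum(t^3-t)/48 = 1710/24 - 48/48 = 70.25.
        z = (W - E[W]) / sqrt(Var[W]) = (20 - 22.5) / 8.3815 = -0.2983.
        Two-sided p = 2*Phi(z) = 0.765493.
Step 6: alpha = 0.1. fail to reject H0.

W+ = 20, W- = 25, W = min = 20, p = 0.765493, fail to reject H0.


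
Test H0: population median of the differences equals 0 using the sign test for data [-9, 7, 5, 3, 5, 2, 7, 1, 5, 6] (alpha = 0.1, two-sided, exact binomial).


Step 1: Discard zero differences. Original n = 10; n_eff = number of nonzero differences = 10.
Nonzero differences (with sign): -9, +7, +5, +3, +5, +2, +7, +1, +5, +6
Step 2: Count signs: positive = 9, negative = 1.
Step 3: Under H0: P(positive) = 0.5, so the number of positives S ~ Bin(10, 0.5).
Step 4: Two-sided exact p-value = sum of Bin(10,0.5) probabilities at or below the observed probability = 0.021484.
Step 5: alpha = 0.1. reject H0.

n_eff = 10, pos = 9, neg = 1, p = 0.021484, reject H0.


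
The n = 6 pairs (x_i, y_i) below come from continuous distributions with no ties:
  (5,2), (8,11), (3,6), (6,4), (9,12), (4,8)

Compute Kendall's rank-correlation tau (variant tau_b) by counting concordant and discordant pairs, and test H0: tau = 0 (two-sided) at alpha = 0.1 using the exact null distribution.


Step 1: Enumerate the 15 unordered pairs (i,j) with i<j and classify each by sign(x_j-x_i) * sign(y_j-y_i).
  (1,2):dx=+3,dy=+9->C; (1,3):dx=-2,dy=+4->D; (1,4):dx=+1,dy=+2->C; (1,5):dx=+4,dy=+10->C
  (1,6):dx=-1,dy=+6->D; (2,3):dx=-5,dy=-5->C; (2,4):dx=-2,dy=-7->C; (2,5):dx=+1,dy=+1->C
  (2,6):dx=-4,dy=-3->C; (3,4):dx=+3,dy=-2->D; (3,5):dx=+6,dy=+6->C; (3,6):dx=+1,dy=+2->C
  (4,5):dx=+3,dy=+8->C; (4,6):dx=-2,dy=+4->D; (5,6):dx=-5,dy=-4->C
Step 2: C = 11, D = 4, total pairs = 15.
Step 3: tau = (C - D)/(n(n-1)/2) = (11 - 4)/15 = 0.466667.
Step 4: Exact two-sided p-value (enumerate n! = 720 permutations of y under H0): p = 0.272222.
Step 5: alpha = 0.1. fail to reject H0.

tau_b = 0.4667 (C=11, D=4), p = 0.272222, fail to reject H0.


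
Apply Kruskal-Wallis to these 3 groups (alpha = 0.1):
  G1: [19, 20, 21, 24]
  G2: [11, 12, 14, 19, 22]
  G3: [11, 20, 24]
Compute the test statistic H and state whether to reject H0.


Step 1: Combine all N = 12 observations and assign midranks.
sorted (value, group, rank): (11,G2,1.5), (11,G3,1.5), (12,G2,3), (14,G2,4), (19,G1,5.5), (19,G2,5.5), (20,G1,7.5), (20,G3,7.5), (21,G1,9), (22,G2,10), (24,G1,11.5), (24,G3,11.5)
Step 2: Sum ranks within each group.
R_1 = 33.5 (n_1 = 4)
R_2 = 24 (n_2 = 5)
R_3 = 20.5 (n_3 = 3)
Step 3: H = 12/(N(N+1)) * sum(R_i^2/n_i) - 3(N+1)
     = 12/(12*13) * (33.5^2/4 + 24^2/5 + 20.5^2/3) - 3*13
     = 0.076923 * 535.846 - 39
     = 2.218910.
Step 4: Ties present; correction factor C = 1 - 24/(12^3 - 12) = 0.986014. Corrected H = 2.218910 / 0.986014 = 2.250384.
Step 5: Under H0, H ~ chi^2(2); p-value = 0.324590.
Step 6: alpha = 0.1. fail to reject H0.

H = 2.2504, df = 2, p = 0.324590, fail to reject H0.


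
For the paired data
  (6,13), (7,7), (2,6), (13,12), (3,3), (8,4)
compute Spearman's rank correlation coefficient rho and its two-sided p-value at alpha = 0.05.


Step 1: Rank x and y separately (midranks; no ties here).
rank(x): 6->3, 7->4, 2->1, 13->6, 3->2, 8->5
rank(y): 13->6, 7->4, 6->3, 12->5, 3->1, 4->2
Step 2: d_i = R_x(i) - R_y(i); compute d_i^2.
  (3-6)^2=9, (4-4)^2=0, (1-3)^2=4, (6-5)^2=1, (2-1)^2=1, (5-2)^2=9
sum(d^2) = 24.
Step 3: rho = 1 - 6*24 / (6*(6^2 - 1)) = 1 - 144/210 = 0.314286.
Step 4: Under H0, t = rho * sqrt((n-2)/(1-rho^2)) = 0.6621 ~ t(4).
Step 5: Two-sided p-value from the t-distribution with 4 df = 0.544093.
Step 6: alpha = 0.05. fail to reject H0.

rho = 0.3143, p = 0.544093, fail to reject H0 at alpha = 0.05.


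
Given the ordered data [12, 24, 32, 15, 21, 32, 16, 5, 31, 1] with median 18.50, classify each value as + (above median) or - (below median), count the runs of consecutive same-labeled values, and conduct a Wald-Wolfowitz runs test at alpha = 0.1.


Step 1: Compute median = 18.50; label A = above, B = below.
Labels in order: BAABAABBAB  (n_A = 5, n_B = 5)
Step 2: Count runs R = 7.
Step 3: Under H0 (random ordering), E[R] = 2*n_A*n_B/(n_A+n_B) + 1 = 2*5*5/10 + 1 = 6.0000.
        Var[R] = 2*n_A*n_B*(2*n_A*n_B - n_A - n_B) / ((n_A+n_B)^2 * (n_A+n_B-1)) = 2000/900 = 2.2222.
        SD[R] = 1.4907.
Step 4: Continuity-corrected z = (R - 0.5 - E[R]) / SD[R] = (7 - 0.5 - 6.0000) / 1.4907 = 0.3354.
Step 5: Two-sided p-value via normal approximation = 2*(1 - Phi(|z|)) = 0.737316.
Step 6: alpha = 0.1. fail to reject H0.

R = 7, z = 0.3354, p = 0.737316, fail to reject H0.


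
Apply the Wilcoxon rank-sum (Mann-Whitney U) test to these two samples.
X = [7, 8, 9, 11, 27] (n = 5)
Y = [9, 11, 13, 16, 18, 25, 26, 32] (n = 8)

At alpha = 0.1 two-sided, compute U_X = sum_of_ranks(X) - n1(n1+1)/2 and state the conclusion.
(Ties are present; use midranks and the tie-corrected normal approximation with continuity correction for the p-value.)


Step 1: Combine and sort all 13 observations; assign midranks.
sorted (value, group): (7,X), (8,X), (9,X), (9,Y), (11,X), (11,Y), (13,Y), (16,Y), (18,Y), (25,Y), (26,Y), (27,X), (32,Y)
ranks: 7->1, 8->2, 9->3.5, 9->3.5, 11->5.5, 11->5.5, 13->7, 16->8, 18->9, 25->10, 26->11, 27->12, 32->13
Step 2: Rank sum for X: R1 = 1 + 2 + 3.5 + 5.5 + 12 = 24.
Step 3: U_X = R1 - n1(n1+1)/2 = 24 - 5*6/2 = 24 - 15 = 9.
       U_Y = n1*n2 - U_X = 40 - 9 = 31.
Step 4: Ties are present, so use the tie-corrected normal approximation (with continuity correction) for the p-value.
Step 5: p-value = 0.123248; compare to alpha = 0.1. fail to reject H0.

U_X = 9, p = 0.123248, fail to reject H0 at alpha = 0.1.


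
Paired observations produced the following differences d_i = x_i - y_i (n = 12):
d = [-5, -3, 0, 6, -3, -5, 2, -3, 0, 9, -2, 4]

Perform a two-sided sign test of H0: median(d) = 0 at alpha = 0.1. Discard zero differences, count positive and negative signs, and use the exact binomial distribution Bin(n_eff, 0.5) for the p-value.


Step 1: Discard zero differences. Original n = 12; n_eff = number of nonzero differences = 10.
Nonzero differences (with sign): -5, -3, +6, -3, -5, +2, -3, +9, -2, +4
Step 2: Count signs: positive = 4, negative = 6.
Step 3: Under H0: P(positive) = 0.5, so the number of positives S ~ Bin(10, 0.5).
Step 4: Two-sided exact p-value = sum of Bin(10,0.5) probabilities at or below the observed probability = 0.753906.
Step 5: alpha = 0.1. fail to reject H0.

n_eff = 10, pos = 4, neg = 6, p = 0.753906, fail to reject H0.


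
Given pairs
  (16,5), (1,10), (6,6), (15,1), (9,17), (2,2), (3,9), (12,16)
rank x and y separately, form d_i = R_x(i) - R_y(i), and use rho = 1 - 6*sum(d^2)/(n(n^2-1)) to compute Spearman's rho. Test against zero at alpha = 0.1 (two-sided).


Step 1: Rank x and y separately (midranks; no ties here).
rank(x): 16->8, 1->1, 6->4, 15->7, 9->5, 2->2, 3->3, 12->6
rank(y): 5->3, 10->6, 6->4, 1->1, 17->8, 2->2, 9->5, 16->7
Step 2: d_i = R_x(i) - R_y(i); compute d_i^2.
  (8-3)^2=25, (1-6)^2=25, (4-4)^2=0, (7-1)^2=36, (5-8)^2=9, (2-2)^2=0, (3-5)^2=4, (6-7)^2=1
sum(d^2) = 100.
Step 3: rho = 1 - 6*100 / (8*(8^2 - 1)) = 1 - 600/504 = -0.190476.
Step 4: Under H0, t = rho * sqrt((n-2)/(1-rho^2)) = -0.4753 ~ t(6).
Step 5: Two-sided p-value from the t-distribution with 6 df = 0.651401.
Step 6: alpha = 0.1. fail to reject H0.

rho = -0.1905, p = 0.651401, fail to reject H0 at alpha = 0.1.


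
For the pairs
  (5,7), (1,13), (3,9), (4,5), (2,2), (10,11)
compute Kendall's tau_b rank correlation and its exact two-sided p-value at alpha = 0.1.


Step 1: Enumerate the 15 unordered pairs (i,j) with i<j and classify each by sign(x_j-x_i) * sign(y_j-y_i).
  (1,2):dx=-4,dy=+6->D; (1,3):dx=-2,dy=+2->D; (1,4):dx=-1,dy=-2->C; (1,5):dx=-3,dy=-5->C
  (1,6):dx=+5,dy=+4->C; (2,3):dx=+2,dy=-4->D; (2,4):dx=+3,dy=-8->D; (2,5):dx=+1,dy=-11->D
  (2,6):dx=+9,dy=-2->D; (3,4):dx=+1,dy=-4->D; (3,5):dx=-1,dy=-7->C; (3,6):dx=+7,dy=+2->C
  (4,5):dx=-2,dy=-3->C; (4,6):dx=+6,dy=+6->C; (5,6):dx=+8,dy=+9->C
Step 2: C = 8, D = 7, total pairs = 15.
Step 3: tau = (C - D)/(n(n-1)/2) = (8 - 7)/15 = 0.066667.
Step 4: Exact two-sided p-value (enumerate n! = 720 permutations of y under H0): p = 1.000000.
Step 5: alpha = 0.1. fail to reject H0.

tau_b = 0.0667 (C=8, D=7), p = 1.000000, fail to reject H0.


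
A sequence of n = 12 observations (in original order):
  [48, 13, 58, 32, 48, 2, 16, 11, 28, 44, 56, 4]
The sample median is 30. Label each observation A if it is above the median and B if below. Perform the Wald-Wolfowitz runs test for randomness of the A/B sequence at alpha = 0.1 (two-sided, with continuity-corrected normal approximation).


Step 1: Compute median = 30; label A = above, B = below.
Labels in order: ABAAABBBBAAB  (n_A = 6, n_B = 6)
Step 2: Count runs R = 6.
Step 3: Under H0 (random ordering), E[R] = 2*n_A*n_B/(n_A+n_B) + 1 = 2*6*6/12 + 1 = 7.0000.
        Var[R] = 2*n_A*n_B*(2*n_A*n_B - n_A - n_B) / ((n_A+n_B)^2 * (n_A+n_B-1)) = 4320/1584 = 2.7273.
        SD[R] = 1.6514.
Step 4: Continuity-corrected z = (R + 0.5 - E[R]) / SD[R] = (6 + 0.5 - 7.0000) / 1.6514 = -0.3028.
Step 5: Two-sided p-value via normal approximation = 2*(1 - Phi(|z|)) = 0.762069.
Step 6: alpha = 0.1. fail to reject H0.

R = 6, z = -0.3028, p = 0.762069, fail to reject H0.


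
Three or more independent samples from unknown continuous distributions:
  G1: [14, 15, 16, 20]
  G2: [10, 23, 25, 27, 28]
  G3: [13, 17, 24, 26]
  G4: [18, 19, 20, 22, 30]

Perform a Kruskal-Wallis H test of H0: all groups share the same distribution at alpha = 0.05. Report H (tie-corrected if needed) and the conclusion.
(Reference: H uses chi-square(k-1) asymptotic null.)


Step 1: Combine all N = 18 observations and assign midranks.
sorted (value, group, rank): (10,G2,1), (13,G3,2), (14,G1,3), (15,G1,4), (16,G1,5), (17,G3,6), (18,G4,7), (19,G4,8), (20,G1,9.5), (20,G4,9.5), (22,G4,11), (23,G2,12), (24,G3,13), (25,G2,14), (26,G3,15), (27,G2,16), (28,G2,17), (30,G4,18)
Step 2: Sum ranks within each group.
R_1 = 21.5 (n_1 = 4)
R_2 = 60 (n_2 = 5)
R_3 = 36 (n_3 = 4)
R_4 = 53.5 (n_4 = 5)
Step 3: H = 12/(N(N+1)) * sum(R_i^2/n_i) - 3(N+1)
     = 12/(18*19) * (21.5^2/4 + 60^2/5 + 36^2/4 + 53.5^2/5) - 3*19
     = 0.035088 * 1732.01 - 57
     = 3.772368.
Step 4: Ties present; correction factor C = 1 - 6/(18^3 - 18) = 0.998968. Corrected H = 3.772368 / 0.998968 = 3.776265.
Step 5: Under H0, H ~ chi^2(3); p-value = 0.286659.
Step 6: alpha = 0.05. fail to reject H0.

H = 3.7763, df = 3, p = 0.286659, fail to reject H0.


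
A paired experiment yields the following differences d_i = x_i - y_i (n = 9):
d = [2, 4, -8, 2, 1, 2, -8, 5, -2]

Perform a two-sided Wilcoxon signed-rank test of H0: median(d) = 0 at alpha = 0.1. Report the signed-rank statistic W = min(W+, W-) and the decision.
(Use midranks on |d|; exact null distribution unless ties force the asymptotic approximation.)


Step 1: Drop any zero differences (none here) and take |d_i|.
|d| = [2, 4, 8, 2, 1, 2, 8, 5, 2]
Step 2: Midrank |d_i| (ties get averaged ranks).
ranks: |2|->3.5, |4|->6, |8|->8.5, |2|->3.5, |1|->1, |2|->3.5, |8|->8.5, |5|->7, |2|->3.5
Step 3: Attach original signs; sum ranks with positive sign and with negative sign.
W+ = 3.5 + 6 + 3.5 + 1 + 3.5 + 7 = 24.5
W- = 8.5 + 8.5 + 3.5 = 20.5
(Check: W+ + W- = 45 should equal n(n+1)/2 = 45.)
Step 4: Test statistic W = min(W+, W-) = 20.5.
Step 5: Ties in |d|, so use the tie-corrected normal approximation.
        E[W] = n(n+1)/4 = 9*10/4 = 22.5.
        Tie groups: |d|=2 (t=4), |d|=8 (t=2); sum(t^3 - t) = 66.
        Var[W] = n(n+1)(2n+1)/24 - sum(t^3-t)/48 = 1710/24 - 66/48 = 69.875.
        z = (W - E[W]) / sqrt(Var[W]) = (20.5 - 22.5) / 8.3591 = -0.2393.
        Two-sided p = 2*Phi(z) = 0.810904.
Step 6: alpha = 0.1. fail to reject H0.

W+ = 24.5, W- = 20.5, W = min = 20.5, p = 0.810904, fail to reject H0.


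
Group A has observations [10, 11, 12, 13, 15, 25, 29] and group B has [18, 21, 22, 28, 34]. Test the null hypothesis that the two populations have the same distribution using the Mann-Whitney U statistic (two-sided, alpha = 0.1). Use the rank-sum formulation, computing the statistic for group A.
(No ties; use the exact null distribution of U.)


Step 1: Combine and sort all 12 observations; assign midranks.
sorted (value, group): (10,X), (11,X), (12,X), (13,X), (15,X), (18,Y), (21,Y), (22,Y), (25,X), (28,Y), (29,X), (34,Y)
ranks: 10->1, 11->2, 12->3, 13->4, 15->5, 18->6, 21->7, 22->8, 25->9, 28->10, 29->11, 34->12
Step 2: Rank sum for X: R1 = 1 + 2 + 3 + 4 + 5 + 9 + 11 = 35.
Step 3: U_X = R1 - n1(n1+1)/2 = 35 - 7*8/2 = 35 - 28 = 7.
       U_Y = n1*n2 - U_X = 35 - 7 = 28.
Step 4: No ties, so the exact null distribution of U (based on enumerating the C(12,7) = 792 equally likely rank assignments) gives the two-sided p-value.
Step 5: p-value = 0.106061; compare to alpha = 0.1. fail to reject H0.

U_X = 7, p = 0.106061, fail to reject H0 at alpha = 0.1.


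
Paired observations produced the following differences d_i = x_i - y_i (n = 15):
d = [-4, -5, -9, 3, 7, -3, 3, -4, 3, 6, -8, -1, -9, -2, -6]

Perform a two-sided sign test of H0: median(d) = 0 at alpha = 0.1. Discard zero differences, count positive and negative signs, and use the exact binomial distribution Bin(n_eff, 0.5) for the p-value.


Step 1: Discard zero differences. Original n = 15; n_eff = number of nonzero differences = 15.
Nonzero differences (with sign): -4, -5, -9, +3, +7, -3, +3, -4, +3, +6, -8, -1, -9, -2, -6
Step 2: Count signs: positive = 5, negative = 10.
Step 3: Under H0: P(positive) = 0.5, so the number of positives S ~ Bin(15, 0.5).
Step 4: Two-sided exact p-value = sum of Bin(15,0.5) probabilities at or below the observed probability = 0.301758.
Step 5: alpha = 0.1. fail to reject H0.

n_eff = 15, pos = 5, neg = 10, p = 0.301758, fail to reject H0.


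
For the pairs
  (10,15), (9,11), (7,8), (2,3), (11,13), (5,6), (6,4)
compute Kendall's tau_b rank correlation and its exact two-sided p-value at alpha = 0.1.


Step 1: Enumerate the 21 unordered pairs (i,j) with i<j and classify each by sign(x_j-x_i) * sign(y_j-y_i).
  (1,2):dx=-1,dy=-4->C; (1,3):dx=-3,dy=-7->C; (1,4):dx=-8,dy=-12->C; (1,5):dx=+1,dy=-2->D
  (1,6):dx=-5,dy=-9->C; (1,7):dx=-4,dy=-11->C; (2,3):dx=-2,dy=-3->C; (2,4):dx=-7,dy=-8->C
  (2,5):dx=+2,dy=+2->C; (2,6):dx=-4,dy=-5->C; (2,7):dx=-3,dy=-7->C; (3,4):dx=-5,dy=-5->C
  (3,5):dx=+4,dy=+5->C; (3,6):dx=-2,dy=-2->C; (3,7):dx=-1,dy=-4->C; (4,5):dx=+9,dy=+10->C
  (4,6):dx=+3,dy=+3->C; (4,7):dx=+4,dy=+1->C; (5,6):dx=-6,dy=-7->C; (5,7):dx=-5,dy=-9->C
  (6,7):dx=+1,dy=-2->D
Step 2: C = 19, D = 2, total pairs = 21.
Step 3: tau = (C - D)/(n(n-1)/2) = (19 - 2)/21 = 0.809524.
Step 4: Exact two-sided p-value (enumerate n! = 5040 permutations of y under H0): p = 0.010714.
Step 5: alpha = 0.1. reject H0.

tau_b = 0.8095 (C=19, D=2), p = 0.010714, reject H0.


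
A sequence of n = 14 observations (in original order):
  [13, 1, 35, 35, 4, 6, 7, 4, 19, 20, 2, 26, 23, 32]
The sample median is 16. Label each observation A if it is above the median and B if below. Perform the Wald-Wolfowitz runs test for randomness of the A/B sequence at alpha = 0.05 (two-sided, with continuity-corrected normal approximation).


Step 1: Compute median = 16; label A = above, B = below.
Labels in order: BBAABBBBAABAAA  (n_A = 7, n_B = 7)
Step 2: Count runs R = 6.
Step 3: Under H0 (random ordering), E[R] = 2*n_A*n_B/(n_A+n_B) + 1 = 2*7*7/14 + 1 = 8.0000.
        Var[R] = 2*n_A*n_B*(2*n_A*n_B - n_A - n_B) / ((n_A+n_B)^2 * (n_A+n_B-1)) = 8232/2548 = 3.2308.
        SD[R] = 1.7974.
Step 4: Continuity-corrected z = (R + 0.5 - E[R]) / SD[R] = (6 + 0.5 - 8.0000) / 1.7974 = -0.8345.
Step 5: Two-sided p-value via normal approximation = 2*(1 - Phi(|z|)) = 0.403986.
Step 6: alpha = 0.05. fail to reject H0.

R = 6, z = -0.8345, p = 0.403986, fail to reject H0.


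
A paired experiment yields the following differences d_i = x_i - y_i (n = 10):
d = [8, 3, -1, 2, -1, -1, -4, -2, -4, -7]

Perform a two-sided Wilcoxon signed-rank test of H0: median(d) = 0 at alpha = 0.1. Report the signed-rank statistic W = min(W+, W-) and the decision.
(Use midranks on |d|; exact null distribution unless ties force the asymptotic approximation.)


Step 1: Drop any zero differences (none here) and take |d_i|.
|d| = [8, 3, 1, 2, 1, 1, 4, 2, 4, 7]
Step 2: Midrank |d_i| (ties get averaged ranks).
ranks: |8|->10, |3|->6, |1|->2, |2|->4.5, |1|->2, |1|->2, |4|->7.5, |2|->4.5, |4|->7.5, |7|->9
Step 3: Attach original signs; sum ranks with positive sign and with negative sign.
W+ = 10 + 6 + 4.5 = 20.5
W- = 2 + 2 + 2 + 7.5 + 4.5 + 7.5 + 9 = 34.5
(Check: W+ + W- = 55 should equal n(n+1)/2 = 55.)
Step 4: Test statistic W = min(W+, W-) = 20.5.
Step 5: Ties in |d|, so use the tie-corrected normal approximation.
        E[W] = n(n+1)/4 = 10*11/4 = 27.5.
        Tie groups: |d|=1 (t=3), |d|=2 (t=2), |d|=4 (t=2); sum(t^3 - t) = 36.
        Var[W] = n(n+1)(2n+1)/24 - sum(t^3-t)/48 = 2310/24 - 36/48 = 95.5.
        z = (W - E[W]) / sqrt(Var[W]) = (20.5 - 27.5) / 9.7724 = -0.7163.
        Two-sided p = 2*Phi(z) = 0.473805.
Step 6: alpha = 0.1. fail to reject H0.

W+ = 20.5, W- = 34.5, W = min = 20.5, p = 0.473805, fail to reject H0.


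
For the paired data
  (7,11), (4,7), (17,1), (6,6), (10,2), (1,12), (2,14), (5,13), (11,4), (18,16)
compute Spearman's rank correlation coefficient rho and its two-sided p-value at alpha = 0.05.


Step 1: Rank x and y separately (midranks; no ties here).
rank(x): 7->6, 4->3, 17->9, 6->5, 10->7, 1->1, 2->2, 5->4, 11->8, 18->10
rank(y): 11->6, 7->5, 1->1, 6->4, 2->2, 12->7, 14->9, 13->8, 4->3, 16->10
Step 2: d_i = R_x(i) - R_y(i); compute d_i^2.
  (6-6)^2=0, (3-5)^2=4, (9-1)^2=64, (5-4)^2=1, (7-2)^2=25, (1-7)^2=36, (2-9)^2=49, (4-8)^2=16, (8-3)^2=25, (10-10)^2=0
sum(d^2) = 220.
Step 3: rho = 1 - 6*220 / (10*(10^2 - 1)) = 1 - 1320/990 = -0.333333.
Step 4: Under H0, t = rho * sqrt((n-2)/(1-rho^2)) = -1.0000 ~ t(8).
Step 5: Two-sided p-value from the t-distribution with 8 df = 0.346594.
Step 6: alpha = 0.05. fail to reject H0.

rho = -0.3333, p = 0.346594, fail to reject H0 at alpha = 0.05.


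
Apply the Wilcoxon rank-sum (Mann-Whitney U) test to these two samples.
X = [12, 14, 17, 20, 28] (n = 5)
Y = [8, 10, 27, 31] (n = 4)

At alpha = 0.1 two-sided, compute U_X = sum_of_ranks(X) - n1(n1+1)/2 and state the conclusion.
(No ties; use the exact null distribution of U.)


Step 1: Combine and sort all 9 observations; assign midranks.
sorted (value, group): (8,Y), (10,Y), (12,X), (14,X), (17,X), (20,X), (27,Y), (28,X), (31,Y)
ranks: 8->1, 10->2, 12->3, 14->4, 17->5, 20->6, 27->7, 28->8, 31->9
Step 2: Rank sum for X: R1 = 3 + 4 + 5 + 6 + 8 = 26.
Step 3: U_X = R1 - n1(n1+1)/2 = 26 - 5*6/2 = 26 - 15 = 11.
       U_Y = n1*n2 - U_X = 20 - 11 = 9.
Step 4: No ties, so the exact null distribution of U (based on enumerating the C(9,5) = 126 equally likely rank assignments) gives the two-sided p-value.
Step 5: p-value = 0.904762; compare to alpha = 0.1. fail to reject H0.

U_X = 11, p = 0.904762, fail to reject H0 at alpha = 0.1.


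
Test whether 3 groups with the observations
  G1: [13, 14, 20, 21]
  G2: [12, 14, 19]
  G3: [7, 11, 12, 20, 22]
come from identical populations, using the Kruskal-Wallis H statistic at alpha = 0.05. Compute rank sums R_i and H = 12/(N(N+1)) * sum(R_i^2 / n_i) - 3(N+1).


Step 1: Combine all N = 12 observations and assign midranks.
sorted (value, group, rank): (7,G3,1), (11,G3,2), (12,G2,3.5), (12,G3,3.5), (13,G1,5), (14,G1,6.5), (14,G2,6.5), (19,G2,8), (20,G1,9.5), (20,G3,9.5), (21,G1,11), (22,G3,12)
Step 2: Sum ranks within each group.
R_1 = 32 (n_1 = 4)
R_2 = 18 (n_2 = 3)
R_3 = 28 (n_3 = 5)
Step 3: H = 12/(N(N+1)) * sum(R_i^2/n_i) - 3(N+1)
     = 12/(12*13) * (32^2/4 + 18^2/3 + 28^2/5) - 3*13
     = 0.076923 * 520.8 - 39
     = 1.061538.
Step 4: Ties present; correction factor C = 1 - 18/(12^3 - 12) = 0.989510. Corrected H = 1.061538 / 0.989510 = 1.072792.
Step 5: Under H0, H ~ chi^2(2); p-value = 0.584852.
Step 6: alpha = 0.05. fail to reject H0.

H = 1.0728, df = 2, p = 0.584852, fail to reject H0.


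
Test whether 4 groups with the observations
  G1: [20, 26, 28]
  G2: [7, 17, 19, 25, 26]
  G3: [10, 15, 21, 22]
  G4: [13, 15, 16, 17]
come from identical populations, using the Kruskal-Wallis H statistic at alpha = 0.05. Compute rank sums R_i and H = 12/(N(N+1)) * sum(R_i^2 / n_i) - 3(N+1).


Step 1: Combine all N = 16 observations and assign midranks.
sorted (value, group, rank): (7,G2,1), (10,G3,2), (13,G4,3), (15,G3,4.5), (15,G4,4.5), (16,G4,6), (17,G2,7.5), (17,G4,7.5), (19,G2,9), (20,G1,10), (21,G3,11), (22,G3,12), (25,G2,13), (26,G1,14.5), (26,G2,14.5), (28,G1,16)
Step 2: Sum ranks within each group.
R_1 = 40.5 (n_1 = 3)
R_2 = 45 (n_2 = 5)
R_3 = 29.5 (n_3 = 4)
R_4 = 21 (n_4 = 4)
Step 3: H = 12/(N(N+1)) * sum(R_i^2/n_i) - 3(N+1)
     = 12/(16*17) * (40.5^2/3 + 45^2/5 + 29.5^2/4 + 21^2/4) - 3*17
     = 0.044118 * 1279.56 - 51
     = 5.451287.
Step 4: Ties present; correction factor C = 1 - 18/(16^3 - 16) = 0.995588. Corrected H = 5.451287 / 0.995588 = 5.475443.
Step 5: Under H0, H ~ chi^2(3); p-value = 0.140115.
Step 6: alpha = 0.05. fail to reject H0.

H = 5.4754, df = 3, p = 0.140115, fail to reject H0.


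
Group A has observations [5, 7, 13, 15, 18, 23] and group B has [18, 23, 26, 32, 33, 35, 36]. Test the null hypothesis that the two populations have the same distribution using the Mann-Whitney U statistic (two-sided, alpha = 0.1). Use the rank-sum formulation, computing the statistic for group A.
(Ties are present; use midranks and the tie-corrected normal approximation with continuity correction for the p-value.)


Step 1: Combine and sort all 13 observations; assign midranks.
sorted (value, group): (5,X), (7,X), (13,X), (15,X), (18,X), (18,Y), (23,X), (23,Y), (26,Y), (32,Y), (33,Y), (35,Y), (36,Y)
ranks: 5->1, 7->2, 13->3, 15->4, 18->5.5, 18->5.5, 23->7.5, 23->7.5, 26->9, 32->10, 33->11, 35->12, 36->13
Step 2: Rank sum for X: R1 = 1 + 2 + 3 + 4 + 5.5 + 7.5 = 23.
Step 3: U_X = R1 - n1(n1+1)/2 = 23 - 6*7/2 = 23 - 21 = 2.
       U_Y = n1*n2 - U_X = 42 - 2 = 40.
Step 4: Ties are present, so use the tie-corrected normal approximation (with continuity correction) for the p-value.
Step 5: p-value = 0.008046; compare to alpha = 0.1. reject H0.

U_X = 2, p = 0.008046, reject H0 at alpha = 0.1.


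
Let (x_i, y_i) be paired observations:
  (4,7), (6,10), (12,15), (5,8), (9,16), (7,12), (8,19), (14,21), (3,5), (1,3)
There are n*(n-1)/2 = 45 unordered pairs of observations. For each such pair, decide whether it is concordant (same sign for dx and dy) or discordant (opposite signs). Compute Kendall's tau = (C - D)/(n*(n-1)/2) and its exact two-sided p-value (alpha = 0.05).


Step 1: Enumerate the 45 unordered pairs (i,j) with i<j and classify each by sign(x_j-x_i) * sign(y_j-y_i).
  (1,2):dx=+2,dy=+3->C; (1,3):dx=+8,dy=+8->C; (1,4):dx=+1,dy=+1->C; (1,5):dx=+5,dy=+9->C
  (1,6):dx=+3,dy=+5->C; (1,7):dx=+4,dy=+12->C; (1,8):dx=+10,dy=+14->C; (1,9):dx=-1,dy=-2->C
  (1,10):dx=-3,dy=-4->C; (2,3):dx=+6,dy=+5->C; (2,4):dx=-1,dy=-2->C; (2,5):dx=+3,dy=+6->C
  (2,6):dx=+1,dy=+2->C; (2,7):dx=+2,dy=+9->C; (2,8):dx=+8,dy=+11->C; (2,9):dx=-3,dy=-5->C
  (2,10):dx=-5,dy=-7->C; (3,4):dx=-7,dy=-7->C; (3,5):dx=-3,dy=+1->D; (3,6):dx=-5,dy=-3->C
  (3,7):dx=-4,dy=+4->D; (3,8):dx=+2,dy=+6->C; (3,9):dx=-9,dy=-10->C; (3,10):dx=-11,dy=-12->C
  (4,5):dx=+4,dy=+8->C; (4,6):dx=+2,dy=+4->C; (4,7):dx=+3,dy=+11->C; (4,8):dx=+9,dy=+13->C
  (4,9):dx=-2,dy=-3->C; (4,10):dx=-4,dy=-5->C; (5,6):dx=-2,dy=-4->C; (5,7):dx=-1,dy=+3->D
  (5,8):dx=+5,dy=+5->C; (5,9):dx=-6,dy=-11->C; (5,10):dx=-8,dy=-13->C; (6,7):dx=+1,dy=+7->C
  (6,8):dx=+7,dy=+9->C; (6,9):dx=-4,dy=-7->C; (6,10):dx=-6,dy=-9->C; (7,8):dx=+6,dy=+2->C
  (7,9):dx=-5,dy=-14->C; (7,10):dx=-7,dy=-16->C; (8,9):dx=-11,dy=-16->C; (8,10):dx=-13,dy=-18->C
  (9,10):dx=-2,dy=-2->C
Step 2: C = 42, D = 3, total pairs = 45.
Step 3: tau = (C - D)/(n(n-1)/2) = (42 - 3)/45 = 0.866667.
Step 4: Exact two-sided p-value (enumerate n! = 3628800 permutations of y under H0): p = 0.000115.
Step 5: alpha = 0.05. reject H0.

tau_b = 0.8667 (C=42, D=3), p = 0.000115, reject H0.


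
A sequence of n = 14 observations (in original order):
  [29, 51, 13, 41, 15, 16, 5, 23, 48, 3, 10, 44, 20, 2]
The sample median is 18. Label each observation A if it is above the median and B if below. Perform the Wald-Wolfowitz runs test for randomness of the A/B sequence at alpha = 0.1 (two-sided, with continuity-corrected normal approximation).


Step 1: Compute median = 18; label A = above, B = below.
Labels in order: AABABBBAABBAAB  (n_A = 7, n_B = 7)
Step 2: Count runs R = 8.
Step 3: Under H0 (random ordering), E[R] = 2*n_A*n_B/(n_A+n_B) + 1 = 2*7*7/14 + 1 = 8.0000.
        Var[R] = 2*n_A*n_B*(2*n_A*n_B - n_A - n_B) / ((n_A+n_B)^2 * (n_A+n_B-1)) = 8232/2548 = 3.2308.
        SD[R] = 1.7974.
Step 4: R = E[R], so z = 0 with no continuity correction.
Step 5: Two-sided p-value via normal approximation = 2*(1 - Phi(|z|)) = 1.000000.
Step 6: alpha = 0.1. fail to reject H0.

R = 8, z = 0.0000, p = 1.000000, fail to reject H0.


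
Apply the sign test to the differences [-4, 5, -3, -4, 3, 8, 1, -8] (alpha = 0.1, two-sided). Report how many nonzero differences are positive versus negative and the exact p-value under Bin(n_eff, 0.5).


Step 1: Discard zero differences. Original n = 8; n_eff = number of nonzero differences = 8.
Nonzero differences (with sign): -4, +5, -3, -4, +3, +8, +1, -8
Step 2: Count signs: positive = 4, negative = 4.
Step 3: Under H0: P(positive) = 0.5, so the number of positives S ~ Bin(8, 0.5).
Step 4: Two-sided exact p-value = sum of Bin(8,0.5) probabilities at or below the observed probability = 1.000000.
Step 5: alpha = 0.1. fail to reject H0.

n_eff = 8, pos = 4, neg = 4, p = 1.000000, fail to reject H0.


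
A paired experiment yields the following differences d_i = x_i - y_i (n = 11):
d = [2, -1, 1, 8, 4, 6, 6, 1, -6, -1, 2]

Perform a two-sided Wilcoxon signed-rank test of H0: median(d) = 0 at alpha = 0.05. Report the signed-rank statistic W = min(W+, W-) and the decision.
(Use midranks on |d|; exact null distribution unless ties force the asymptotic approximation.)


Step 1: Drop any zero differences (none here) and take |d_i|.
|d| = [2, 1, 1, 8, 4, 6, 6, 1, 6, 1, 2]
Step 2: Midrank |d_i| (ties get averaged ranks).
ranks: |2|->5.5, |1|->2.5, |1|->2.5, |8|->11, |4|->7, |6|->9, |6|->9, |1|->2.5, |6|->9, |1|->2.5, |2|->5.5
Step 3: Attach original signs; sum ranks with positive sign and with negative sign.
W+ = 5.5 + 2.5 + 11 + 7 + 9 + 9 + 2.5 + 5.5 = 52
W- = 2.5 + 9 + 2.5 = 14
(Check: W+ + W- = 66 should equal n(n+1)/2 = 66.)
Step 4: Test statistic W = min(W+, W-) = 14.
Step 5: Ties in |d|, so use the tie-corrected normal approximation.
        E[W] = n(n+1)/4 = 11*12/4 = 33.
        Tie groups: |d|=1 (t=4), |d|=2 (t=2), |d|=6 (t=3); sum(t^3 - t) = 90.
        Var[W] = n(n+1)(2n+1)/24 - sum(t^3-t)/48 = 3036/24 - 90/48 = 124.625.
        z = (W - E[W]) / sqrt(Var[W]) = (14 - 33) / 11.1636 = -1.7020.
        Two-sided p = 2*Phi(z) = 0.088762.
Step 6: alpha = 0.05. fail to reject H0.

W+ = 52, W- = 14, W = min = 14, p = 0.088762, fail to reject H0.


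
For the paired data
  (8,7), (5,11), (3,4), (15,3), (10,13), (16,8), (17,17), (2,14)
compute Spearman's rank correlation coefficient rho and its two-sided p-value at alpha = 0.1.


Step 1: Rank x and y separately (midranks; no ties here).
rank(x): 8->4, 5->3, 3->2, 15->6, 10->5, 16->7, 17->8, 2->1
rank(y): 7->3, 11->5, 4->2, 3->1, 13->6, 8->4, 17->8, 14->7
Step 2: d_i = R_x(i) - R_y(i); compute d_i^2.
  (4-3)^2=1, (3-5)^2=4, (2-2)^2=0, (6-1)^2=25, (5-6)^2=1, (7-4)^2=9, (8-8)^2=0, (1-7)^2=36
sum(d^2) = 76.
Step 3: rho = 1 - 6*76 / (8*(8^2 - 1)) = 1 - 456/504 = 0.095238.
Step 4: Under H0, t = rho * sqrt((n-2)/(1-rho^2)) = 0.2343 ~ t(6).
Step 5: Two-sided p-value from the t-distribution with 6 df = 0.822505.
Step 6: alpha = 0.1. fail to reject H0.

rho = 0.0952, p = 0.822505, fail to reject H0 at alpha = 0.1.


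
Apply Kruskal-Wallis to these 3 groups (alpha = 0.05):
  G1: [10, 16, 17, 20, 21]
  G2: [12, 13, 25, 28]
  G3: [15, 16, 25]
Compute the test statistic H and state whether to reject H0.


Step 1: Combine all N = 12 observations and assign midranks.
sorted (value, group, rank): (10,G1,1), (12,G2,2), (13,G2,3), (15,G3,4), (16,G1,5.5), (16,G3,5.5), (17,G1,7), (20,G1,8), (21,G1,9), (25,G2,10.5), (25,G3,10.5), (28,G2,12)
Step 2: Sum ranks within each group.
R_1 = 30.5 (n_1 = 5)
R_2 = 27.5 (n_2 = 4)
R_3 = 20 (n_3 = 3)
Step 3: H = 12/(N(N+1)) * sum(R_i^2/n_i) - 3(N+1)
     = 12/(12*13) * (30.5^2/5 + 27.5^2/4 + 20^2/3) - 3*13
     = 0.076923 * 508.446 - 39
     = 0.111218.
Step 4: Ties present; correction factor C = 1 - 12/(12^3 - 12) = 0.993007. Corrected H = 0.111218 / 0.993007 = 0.112001.
Step 5: Under H0, H ~ chi^2(2); p-value = 0.945539.
Step 6: alpha = 0.05. fail to reject H0.

H = 0.1120, df = 2, p = 0.945539, fail to reject H0.


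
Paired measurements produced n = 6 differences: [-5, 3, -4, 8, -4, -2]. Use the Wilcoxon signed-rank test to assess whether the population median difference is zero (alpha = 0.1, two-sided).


Step 1: Drop any zero differences (none here) and take |d_i|.
|d| = [5, 3, 4, 8, 4, 2]
Step 2: Midrank |d_i| (ties get averaged ranks).
ranks: |5|->5, |3|->2, |4|->3.5, |8|->6, |4|->3.5, |2|->1
Step 3: Attach original signs; sum ranks with positive sign and with negative sign.
W+ = 2 + 6 = 8
W- = 5 + 3.5 + 3.5 + 1 = 13
(Check: W+ + W- = 21 should equal n(n+1)/2 = 21.)
Step 4: Test statistic W = min(W+, W-) = 8.
Step 5: Ties in |d|, so use the tie-corrected normal approximation.
        E[W] = n(n+1)/4 = 6*7/4 = 10.5.
        Tie groups: |d|=4 (t=2); sum(t^3 - t) = 6.
        Var[W] = n(n+1)(2n+1)/24 - sum(t^3-t)/48 = 546/24 - 6/48 = 22.625.
        z = (W - E[W]) / sqrt(Var[W]) = (8 - 10.5) / 4.7566 = -0.5256.
        Two-sided p = 2*Phi(z) = 0.599174.
Step 6: alpha = 0.1. fail to reject H0.

W+ = 8, W- = 13, W = min = 8, p = 0.599174, fail to reject H0.


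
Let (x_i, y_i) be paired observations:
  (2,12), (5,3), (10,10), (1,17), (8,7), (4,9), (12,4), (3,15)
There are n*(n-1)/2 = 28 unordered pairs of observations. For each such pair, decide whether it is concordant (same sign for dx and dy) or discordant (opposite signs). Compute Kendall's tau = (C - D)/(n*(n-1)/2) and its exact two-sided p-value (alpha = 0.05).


Step 1: Enumerate the 28 unordered pairs (i,j) with i<j and classify each by sign(x_j-x_i) * sign(y_j-y_i).
  (1,2):dx=+3,dy=-9->D; (1,3):dx=+8,dy=-2->D; (1,4):dx=-1,dy=+5->D; (1,5):dx=+6,dy=-5->D
  (1,6):dx=+2,dy=-3->D; (1,7):dx=+10,dy=-8->D; (1,8):dx=+1,dy=+3->C; (2,3):dx=+5,dy=+7->C
  (2,4):dx=-4,dy=+14->D; (2,5):dx=+3,dy=+4->C; (2,6):dx=-1,dy=+6->D; (2,7):dx=+7,dy=+1->C
  (2,8):dx=-2,dy=+12->D; (3,4):dx=-9,dy=+7->D; (3,5):dx=-2,dy=-3->C; (3,6):dx=-6,dy=-1->C
  (3,7):dx=+2,dy=-6->D; (3,8):dx=-7,dy=+5->D; (4,5):dx=+7,dy=-10->D; (4,6):dx=+3,dy=-8->D
  (4,7):dx=+11,dy=-13->D; (4,8):dx=+2,dy=-2->D; (5,6):dx=-4,dy=+2->D; (5,7):dx=+4,dy=-3->D
  (5,8):dx=-5,dy=+8->D; (6,7):dx=+8,dy=-5->D; (6,8):dx=-1,dy=+6->D; (7,8):dx=-9,dy=+11->D
Step 2: C = 6, D = 22, total pairs = 28.
Step 3: tau = (C - D)/(n(n-1)/2) = (6 - 22)/28 = -0.571429.
Step 4: Exact two-sided p-value (enumerate n! = 40320 permutations of y under H0): p = 0.061012.
Step 5: alpha = 0.05. fail to reject H0.

tau_b = -0.5714 (C=6, D=22), p = 0.061012, fail to reject H0.


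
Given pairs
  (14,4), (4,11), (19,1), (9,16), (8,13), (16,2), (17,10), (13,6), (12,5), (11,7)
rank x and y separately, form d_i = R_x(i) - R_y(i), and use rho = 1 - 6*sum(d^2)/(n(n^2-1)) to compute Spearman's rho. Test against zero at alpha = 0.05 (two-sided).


Step 1: Rank x and y separately (midranks; no ties here).
rank(x): 14->7, 4->1, 19->10, 9->3, 8->2, 16->8, 17->9, 13->6, 12->5, 11->4
rank(y): 4->3, 11->8, 1->1, 16->10, 13->9, 2->2, 10->7, 6->5, 5->4, 7->6
Step 2: d_i = R_x(i) - R_y(i); compute d_i^2.
  (7-3)^2=16, (1-8)^2=49, (10-1)^2=81, (3-10)^2=49, (2-9)^2=49, (8-2)^2=36, (9-7)^2=4, (6-5)^2=1, (5-4)^2=1, (4-6)^2=4
sum(d^2) = 290.
Step 3: rho = 1 - 6*290 / (10*(10^2 - 1)) = 1 - 1740/990 = -0.757576.
Step 4: Under H0, t = rho * sqrt((n-2)/(1-rho^2)) = -3.2827 ~ t(8).
Step 5: Two-sided p-value from the t-distribution with 8 df = 0.011143.
Step 6: alpha = 0.05. reject H0.

rho = -0.7576, p = 0.011143, reject H0 at alpha = 0.05.


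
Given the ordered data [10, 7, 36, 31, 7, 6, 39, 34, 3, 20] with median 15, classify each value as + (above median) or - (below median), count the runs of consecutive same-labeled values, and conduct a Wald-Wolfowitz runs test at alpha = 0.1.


Step 1: Compute median = 15; label A = above, B = below.
Labels in order: BBAABBAABA  (n_A = 5, n_B = 5)
Step 2: Count runs R = 6.
Step 3: Under H0 (random ordering), E[R] = 2*n_A*n_B/(n_A+n_B) + 1 = 2*5*5/10 + 1 = 6.0000.
        Var[R] = 2*n_A*n_B*(2*n_A*n_B - n_A - n_B) / ((n_A+n_B)^2 * (n_A+n_B-1)) = 2000/900 = 2.2222.
        SD[R] = 1.4907.
Step 4: R = E[R], so z = 0 with no continuity correction.
Step 5: Two-sided p-value via normal approximation = 2*(1 - Phi(|z|)) = 1.000000.
Step 6: alpha = 0.1. fail to reject H0.

R = 6, z = 0.0000, p = 1.000000, fail to reject H0.


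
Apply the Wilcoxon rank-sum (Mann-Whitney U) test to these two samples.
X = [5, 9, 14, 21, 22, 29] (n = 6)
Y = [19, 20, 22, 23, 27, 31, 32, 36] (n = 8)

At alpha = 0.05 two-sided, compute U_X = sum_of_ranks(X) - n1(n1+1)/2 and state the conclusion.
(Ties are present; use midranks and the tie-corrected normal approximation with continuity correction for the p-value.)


Step 1: Combine and sort all 14 observations; assign midranks.
sorted (value, group): (5,X), (9,X), (14,X), (19,Y), (20,Y), (21,X), (22,X), (22,Y), (23,Y), (27,Y), (29,X), (31,Y), (32,Y), (36,Y)
ranks: 5->1, 9->2, 14->3, 19->4, 20->5, 21->6, 22->7.5, 22->7.5, 23->9, 27->10, 29->11, 31->12, 32->13, 36->14
Step 2: Rank sum for X: R1 = 1 + 2 + 3 + 6 + 7.5 + 11 = 30.5.
Step 3: U_X = R1 - n1(n1+1)/2 = 30.5 - 6*7/2 = 30.5 - 21 = 9.5.
       U_Y = n1*n2 - U_X = 48 - 9.5 = 38.5.
Step 4: Ties are present, so use the tie-corrected normal approximation (with continuity correction) for the p-value.
Step 5: p-value = 0.070392; compare to alpha = 0.05. fail to reject H0.

U_X = 9.5, p = 0.070392, fail to reject H0 at alpha = 0.05.


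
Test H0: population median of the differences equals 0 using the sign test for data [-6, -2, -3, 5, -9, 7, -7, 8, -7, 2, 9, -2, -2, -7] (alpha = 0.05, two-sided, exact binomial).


Step 1: Discard zero differences. Original n = 14; n_eff = number of nonzero differences = 14.
Nonzero differences (with sign): -6, -2, -3, +5, -9, +7, -7, +8, -7, +2, +9, -2, -2, -7
Step 2: Count signs: positive = 5, negative = 9.
Step 3: Under H0: P(positive) = 0.5, so the number of positives S ~ Bin(14, 0.5).
Step 4: Two-sided exact p-value = sum of Bin(14,0.5) probabilities at or below the observed probability = 0.423950.
Step 5: alpha = 0.05. fail to reject H0.

n_eff = 14, pos = 5, neg = 9, p = 0.423950, fail to reject H0.


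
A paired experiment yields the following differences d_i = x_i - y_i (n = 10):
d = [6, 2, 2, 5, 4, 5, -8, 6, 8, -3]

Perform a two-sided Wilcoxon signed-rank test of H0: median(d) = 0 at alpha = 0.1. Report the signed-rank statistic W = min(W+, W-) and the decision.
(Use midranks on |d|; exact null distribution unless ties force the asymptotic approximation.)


Step 1: Drop any zero differences (none here) and take |d_i|.
|d| = [6, 2, 2, 5, 4, 5, 8, 6, 8, 3]
Step 2: Midrank |d_i| (ties get averaged ranks).
ranks: |6|->7.5, |2|->1.5, |2|->1.5, |5|->5.5, |4|->4, |5|->5.5, |8|->9.5, |6|->7.5, |8|->9.5, |3|->3
Step 3: Attach original signs; sum ranks with positive sign and with negative sign.
W+ = 7.5 + 1.5 + 1.5 + 5.5 + 4 + 5.5 + 7.5 + 9.5 = 42.5
W- = 9.5 + 3 = 12.5
(Check: W+ + W- = 55 should equal n(n+1)/2 = 55.)
Step 4: Test statistic W = min(W+, W-) = 12.5.
Step 5: Ties in |d|, so use the tie-corrected normal approximation.
        E[W] = n(n+1)/4 = 10*11/4 = 27.5.
        Tie groups: |d|=2 (t=2), |d|=5 (t=2), |d|=6 (t=2), |d|=8 (t=2); sum(t^3 - t) = 24.
        Var[W] = n(n+1)(2n+1)/24 - sum(t^3-t)/48 = 2310/24 - 24/48 = 95.75.
        z = (W - E[W]) / sqrt(Var[W]) = (12.5 - 27.5) / 9.7852 = -1.5329.
        Two-sided p = 2*Phi(z) = 0.125293.
Step 6: alpha = 0.1. fail to reject H0.

W+ = 42.5, W- = 12.5, W = min = 12.5, p = 0.125293, fail to reject H0.


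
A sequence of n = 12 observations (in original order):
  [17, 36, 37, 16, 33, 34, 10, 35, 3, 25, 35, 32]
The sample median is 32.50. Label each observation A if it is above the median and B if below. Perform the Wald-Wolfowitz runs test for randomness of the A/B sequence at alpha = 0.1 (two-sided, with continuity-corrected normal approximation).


Step 1: Compute median = 32.50; label A = above, B = below.
Labels in order: BAABAABABBAB  (n_A = 6, n_B = 6)
Step 2: Count runs R = 9.
Step 3: Under H0 (random ordering), E[R] = 2*n_A*n_B/(n_A+n_B) + 1 = 2*6*6/12 + 1 = 7.0000.
        Var[R] = 2*n_A*n_B*(2*n_A*n_B - n_A - n_B) / ((n_A+n_B)^2 * (n_A+n_B-1)) = 4320/1584 = 2.7273.
        SD[R] = 1.6514.
Step 4: Continuity-corrected z = (R - 0.5 - E[R]) / SD[R] = (9 - 0.5 - 7.0000) / 1.6514 = 0.9083.
Step 5: Two-sided p-value via normal approximation = 2*(1 - Phi(|z|)) = 0.363722.
Step 6: alpha = 0.1. fail to reject H0.

R = 9, z = 0.9083, p = 0.363722, fail to reject H0.


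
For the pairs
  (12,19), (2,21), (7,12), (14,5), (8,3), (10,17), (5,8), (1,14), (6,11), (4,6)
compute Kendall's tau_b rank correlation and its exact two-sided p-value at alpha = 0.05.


Step 1: Enumerate the 45 unordered pairs (i,j) with i<j and classify each by sign(x_j-x_i) * sign(y_j-y_i).
  (1,2):dx=-10,dy=+2->D; (1,3):dx=-5,dy=-7->C; (1,4):dx=+2,dy=-14->D; (1,5):dx=-4,dy=-16->C
  (1,6):dx=-2,dy=-2->C; (1,7):dx=-7,dy=-11->C; (1,8):dx=-11,dy=-5->C; (1,9):dx=-6,dy=-8->C
  (1,10):dx=-8,dy=-13->C; (2,3):dx=+5,dy=-9->D; (2,4):dx=+12,dy=-16->D; (2,5):dx=+6,dy=-18->D
  (2,6):dx=+8,dy=-4->D; (2,7):dx=+3,dy=-13->D; (2,8):dx=-1,dy=-7->C; (2,9):dx=+4,dy=-10->D
  (2,10):dx=+2,dy=-15->D; (3,4):dx=+7,dy=-7->D; (3,5):dx=+1,dy=-9->D; (3,6):dx=+3,dy=+5->C
  (3,7):dx=-2,dy=-4->C; (3,8):dx=-6,dy=+2->D; (3,9):dx=-1,dy=-1->C; (3,10):dx=-3,dy=-6->C
  (4,5):dx=-6,dy=-2->C; (4,6):dx=-4,dy=+12->D; (4,7):dx=-9,dy=+3->D; (4,8):dx=-13,dy=+9->D
  (4,9):dx=-8,dy=+6->D; (4,10):dx=-10,dy=+1->D; (5,6):dx=+2,dy=+14->C; (5,7):dx=-3,dy=+5->D
  (5,8):dx=-7,dy=+11->D; (5,9):dx=-2,dy=+8->D; (5,10):dx=-4,dy=+3->D; (6,7):dx=-5,dy=-9->C
  (6,8):dx=-9,dy=-3->C; (6,9):dx=-4,dy=-6->C; (6,10):dx=-6,dy=-11->C; (7,8):dx=-4,dy=+6->D
  (7,9):dx=+1,dy=+3->C; (7,10):dx=-1,dy=-2->C; (8,9):dx=+5,dy=-3->D; (8,10):dx=+3,dy=-8->D
  (9,10):dx=-2,dy=-5->C
Step 2: C = 21, D = 24, total pairs = 45.
Step 3: tau = (C - D)/(n(n-1)/2) = (21 - 24)/45 = -0.066667.
Step 4: Exact two-sided p-value (enumerate n! = 3628800 permutations of y under H0): p = 0.861801.
Step 5: alpha = 0.05. fail to reject H0.

tau_b = -0.0667 (C=21, D=24), p = 0.861801, fail to reject H0.
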